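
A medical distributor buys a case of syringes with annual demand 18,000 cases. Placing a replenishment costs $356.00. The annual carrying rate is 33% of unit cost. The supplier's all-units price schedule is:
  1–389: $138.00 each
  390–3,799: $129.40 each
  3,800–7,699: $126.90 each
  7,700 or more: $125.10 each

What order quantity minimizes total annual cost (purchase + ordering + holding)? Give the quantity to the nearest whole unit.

Holding cost per unit per year at price C is H = 0.33·C.
Evaluate total cost at each tier's feasible EOQ or, if the EOQ is below the tier, at the tier's minimum quantity.
Tier 1 ($138.00): EOQ = 530.5 exceeds tier's upper bound 389, so this tier is dominated.
EOQ at $129.40 = 547.8 (feasible in tier 2): TC = 18,000×$129.40 + (18,000/547.8)×356 + (547.8/2)×0.33×$129.40 = $2,352,593.78.
EOQ at $126.90 = 553.2 < 3800, so use break Q=3800: TC = 18,000×$126.90 + (18,000/3800.0)×356 + (3800.0/2)×0.33×$126.90 = $2,365,452.62.
EOQ at $125.10 = 557.2 < 7700, so use break Q=7700: TC = 18,000×$125.10 + (18,000/7700.0)×356 + (7700.0/2)×0.33×$125.10 = $2,411,571.76.
Lowest total cost is $2,352,593.78 at Q = 547.8.

Q* ≈ 548 cases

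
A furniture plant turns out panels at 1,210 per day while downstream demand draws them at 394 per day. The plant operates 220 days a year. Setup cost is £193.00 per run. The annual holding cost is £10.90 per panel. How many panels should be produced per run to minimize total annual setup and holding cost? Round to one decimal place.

Q* ≈ 2,133.5 panels

Annual demand D = 394 × 220 = 86,680.
Production build-up factor (1 − d/p) = 1 − 394/1,210 = 0.6744.
Q* = √(2DS / (H(1 − d/p))) = √(2 × 86,680 × 193 / (10.9 × 0.6744)).
= √(33,458,480 / 7.3507) ≈ 2133.475.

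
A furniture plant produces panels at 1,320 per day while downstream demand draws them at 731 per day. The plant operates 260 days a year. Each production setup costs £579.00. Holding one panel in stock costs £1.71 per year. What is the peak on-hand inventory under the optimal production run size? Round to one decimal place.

I_max ≈ 7,578.3 panels

Annual demand D = 731 × 260 = 190,060.
Production build-up factor (1 − d/p) = 1 − 731/1,320 = 0.4462.
Q* = √(2DS / (H(1 − d/p))) = √(2 × 190,060 × 579 / (1.71 × 0.4462)).
= √(220,089,480 / 0.763) ≈ 16983.645.
Maximum inventory = Q*(1 − d/p) = 16983.645 × 0.4462 ≈ 7578.308.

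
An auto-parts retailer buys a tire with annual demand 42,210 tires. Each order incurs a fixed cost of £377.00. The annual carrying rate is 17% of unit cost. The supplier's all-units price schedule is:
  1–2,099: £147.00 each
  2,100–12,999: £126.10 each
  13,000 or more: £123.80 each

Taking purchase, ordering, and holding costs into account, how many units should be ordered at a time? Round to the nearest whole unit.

Holding cost per unit per year at price C is H = 0.17·C.
Evaluate total cost at each tier's feasible EOQ or, if the EOQ is below the tier, at the tier's minimum quantity.
EOQ at £147.00 = 1128.5 (feasible in tier 1): TC = 42,210×£147.00 + (42,210/1128.5)×377 + (1128.5/2)×0.17×£147.00 = £6,233,071.78.
EOQ at £126.10 = 1218.5 < 2100, so use break Q=2100: TC = 42,210×£126.10 + (42,210/2100.0)×377 + (2100.0/2)×0.17×£126.10 = £5,352,767.55.
EOQ at £123.80 = 1229.7 < 13000, so use break Q=13000: TC = 42,210×£123.80 + (42,210/13000.0)×377 + (13000.0/2)×0.17×£123.80 = £5,363,621.09.
Lowest total cost is £5,352,767.55 at Q = 2100.0.

Q* ≈ 2,100 tires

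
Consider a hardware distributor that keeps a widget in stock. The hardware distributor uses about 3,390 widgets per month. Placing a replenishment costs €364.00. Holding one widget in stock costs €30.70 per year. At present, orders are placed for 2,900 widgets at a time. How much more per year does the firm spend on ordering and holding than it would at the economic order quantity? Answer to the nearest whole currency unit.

Annual demand D = 3,390 × 12 = 40,680.
EOQ = √(2DS/H) = √(2 × 40,680 × 364 / 30.7) ≈ 982.17.
Cost at Q* = (D/Q*)S + (Q*/2)H = √(2DSH) ≈ €30,152.64.
Cost at Q = 2,900: (40,680/2,900)×364 + (2,900/2)×30.7 = €5,106.04 + €44,515.00 = €49,621.04.
Excess = €49,621.04 − €30,152.64 = €19,468.40.

Extra cost ≈ €19,468 per year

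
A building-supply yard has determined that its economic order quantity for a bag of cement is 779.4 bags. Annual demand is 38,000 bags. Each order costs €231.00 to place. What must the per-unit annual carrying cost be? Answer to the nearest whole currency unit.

Squaring Q* = √(2DS/H) gives Q*² = 2DS/H.
From Q* = √(2DS/H): H = 2DS / Q*² = 2 × 38,000 × 231 / 779.4² = 28.9005.

H ≈ €29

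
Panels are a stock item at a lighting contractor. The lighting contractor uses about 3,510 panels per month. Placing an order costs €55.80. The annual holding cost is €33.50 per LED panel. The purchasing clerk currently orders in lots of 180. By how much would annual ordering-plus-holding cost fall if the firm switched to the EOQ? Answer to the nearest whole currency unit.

Extra cost ≈ €3,524 per year

Annual demand D = 3,510 × 12 = 42,120.
EOQ = √(2DS/H) = √(2 × 42,120 × 55.8 / 33.5) ≈ 374.59.
Cost at Q* = (D/Q*)S + (Q*/2)H = √(2DSH) ≈ €12,548.70.
Cost at Q = 180: (42,120/180)×55.8 + (180/2)×33.5 = €13,057.20 + €3,015.00 = €16,072.20.
Excess = €16,072.20 − €12,548.70 = €3,523.50.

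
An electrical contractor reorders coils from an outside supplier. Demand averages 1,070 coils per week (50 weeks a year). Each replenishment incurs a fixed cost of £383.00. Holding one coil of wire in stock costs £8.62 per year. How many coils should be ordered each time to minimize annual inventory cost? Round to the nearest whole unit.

Q* ≈ 2,180 coils

Annual demand D = 1,070 × 50 = 53,500.
EOQ = √(2DS / H) = √(2 × 53,500 × 383 / 8.62).
= √(40,981,000 / 8.62) = √4,754,176.3341 ≈ 2180.407.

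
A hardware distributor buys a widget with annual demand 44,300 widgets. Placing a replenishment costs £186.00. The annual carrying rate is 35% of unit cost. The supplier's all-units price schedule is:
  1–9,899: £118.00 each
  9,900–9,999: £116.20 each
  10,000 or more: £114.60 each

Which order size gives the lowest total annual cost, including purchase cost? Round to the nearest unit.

Q* ≈ 632 widgets

Holding cost per unit per year at price C is H = 0.35·C.
Candidates are each tier's EOQ (if it falls in that tier) and each price-break quantity.
EOQ at £118.00 = 631.7 (feasible in tier 1): TC = 44,300×£118.00 + (44,300/631.7)×186 + (631.7/2)×0.35×£118.00 = £5,253,488.45.
EOQ at £116.20 = 636.6 < 9900, so use break Q=9900: TC = 44,300×£116.20 + (44,300/9900.0)×186 + (9900.0/2)×0.35×£116.20 = £5,349,808.80.
EOQ at £114.60 = 641.0 < 10000, so use break Q=10000: TC = 44,300×£114.60 + (44,300/10000.0)×186 + (10000.0/2)×0.35×£114.60 = £5,278,153.98.
Lowest total cost is £5,253,488.45 at Q = 631.7.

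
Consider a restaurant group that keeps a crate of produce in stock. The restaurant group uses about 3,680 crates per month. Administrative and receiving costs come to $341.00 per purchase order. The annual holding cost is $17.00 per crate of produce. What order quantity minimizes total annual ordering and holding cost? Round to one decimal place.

Q* ≈ 1,331.0 crates

Annual demand D = 3,680 × 12 = 44,160.
EOQ = √(2DS / H) = √(2 × 44,160 × 341 / 17).
= √(30,117,120 / 17) = √1,771,595.2941 ≈ 1331.013.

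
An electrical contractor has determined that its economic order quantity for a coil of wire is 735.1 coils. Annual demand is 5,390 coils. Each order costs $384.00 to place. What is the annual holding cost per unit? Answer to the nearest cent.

H ≈ $7.66

Invert the EOQ relation Q*² = 2DS/H.
From Q* = √(2DS/H): H = 2DS / Q*² = 2 × 5,390 × 384 / 735.1² = 7.6605.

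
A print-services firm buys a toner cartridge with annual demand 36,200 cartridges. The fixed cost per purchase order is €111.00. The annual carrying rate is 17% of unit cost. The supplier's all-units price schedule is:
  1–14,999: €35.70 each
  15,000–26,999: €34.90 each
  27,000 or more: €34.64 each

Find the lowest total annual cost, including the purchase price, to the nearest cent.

TC* ≈ €1,299,323.76

Holding cost per unit per year at price C is H = 0.17·C.
For each price level, check whether its EOQ is feasible; otherwise the best quantity at that price is the breakpoint.
EOQ at €35.70 = 1150.7 (feasible in tier 1): TC = 36,200×€35.70 + (36,200/1150.7)×111 + (1150.7/2)×0.17×€35.70 = €1,299,323.76.
EOQ at €34.90 = 1163.8 < 15000, so use break Q=15000: TC = 36,200×€34.90 + (36,200/15000.0)×111 + (15000.0/2)×0.17×€34.90 = €1,308,145.38.
EOQ at €34.64 = 1168.2 < 27000, so use break Q=27000: TC = 36,200×€34.64 + (36,200/27000.0)×111 + (27000.0/2)×0.17×€34.64 = €1,333,615.62.
Lowest total cost among the candidates is at Q = 1150.7.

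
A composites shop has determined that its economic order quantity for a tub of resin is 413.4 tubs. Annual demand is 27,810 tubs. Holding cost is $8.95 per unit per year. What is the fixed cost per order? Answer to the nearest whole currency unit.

The basic EOQ model gives Q* = √(2DS/H); rearrange for the unknown.
From Q* = √(2DS/H): S = Q*²H / (2D) = 413.4² × 8.95 / (2 × 27,810) = 27.5000.

S ≈ $28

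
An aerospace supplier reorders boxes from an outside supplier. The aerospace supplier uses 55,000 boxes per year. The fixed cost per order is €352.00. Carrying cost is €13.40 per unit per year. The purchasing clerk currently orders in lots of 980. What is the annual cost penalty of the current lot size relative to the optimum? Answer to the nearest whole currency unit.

Extra cost ≈ €3,543 per year

EOQ = √(2DS/H) = √(2 × 55,000 × 352 / 13.4) ≈ 1699.87.
Cost at Q* = (D/Q*)S + (Q*/2)H = √(2DSH) ≈ €22,778.24.
Cost at Q = 980: (55,000/980)×352 + (980/2)×13.4 = €19,755.10 + €6,566.00 = €26,321.10.
Excess = €26,321.10 − €22,778.24 = €3,542.87.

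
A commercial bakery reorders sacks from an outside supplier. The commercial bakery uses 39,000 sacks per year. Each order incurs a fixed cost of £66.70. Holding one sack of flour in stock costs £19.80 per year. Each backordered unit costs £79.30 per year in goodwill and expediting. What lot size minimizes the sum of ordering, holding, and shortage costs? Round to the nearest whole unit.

Q* ≈ 573 sacks

With planned backorders, Q* = √(2DS/H) · √((H+B)/B).
√(2DS/H) = √(2 × 39,000 × 66.7 / 19.8) = 512.599.
√((H+B)/B) = √((19.8+79.3)/79.3) = 1.1179.
Q* ≈ 573.031.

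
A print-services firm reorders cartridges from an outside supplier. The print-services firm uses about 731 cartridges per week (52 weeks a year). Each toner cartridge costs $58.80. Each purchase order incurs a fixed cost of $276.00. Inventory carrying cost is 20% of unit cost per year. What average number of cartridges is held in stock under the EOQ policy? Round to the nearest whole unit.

Average inventory ≈ 668 cartridges

Annual demand D = 731 × 52 = 38,012.
Holding cost H = 0.20 × $58.80 = $11.7600 per unit per year.
The optimal lot size = √(2DS/H) = √(2 × 38,012 × 276 / 11.76) ≈ 1335.75.
Average inventory = Q*/2 ≈ 1335.75 / 2 = 667.877.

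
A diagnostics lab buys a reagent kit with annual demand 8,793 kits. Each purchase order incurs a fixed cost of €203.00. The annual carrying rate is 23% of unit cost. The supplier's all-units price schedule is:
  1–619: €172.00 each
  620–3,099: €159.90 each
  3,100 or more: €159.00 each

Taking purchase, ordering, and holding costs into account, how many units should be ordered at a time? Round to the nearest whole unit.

Holding cost per unit per year at price C is H = 0.23·C.
Candidates are each tier's EOQ (if it falls in that tier) and each price-break quantity.
EOQ at €172.00 = 300.4 (feasible in tier 1): TC = 8,793×€172.00 + (8,793/300.4)×203 + (300.4/2)×0.23×€172.00 = €1,524,279.92.
EOQ at €159.90 = 311.6 < 620, so use break Q=620: TC = 8,793×€159.90 + (8,793/620.0)×203 + (620.0/2)×0.23×€159.90 = €1,420,280.57.
EOQ at €159.00 = 312.4 < 3100, so use break Q=3100: TC = 8,793×€159.00 + (8,793/3100.0)×203 + (3100.0/2)×0.23×€159.00 = €1,455,346.30.
Lowest total cost is €1,420,280.57 at Q = 620.0.

Q* ≈ 620 kits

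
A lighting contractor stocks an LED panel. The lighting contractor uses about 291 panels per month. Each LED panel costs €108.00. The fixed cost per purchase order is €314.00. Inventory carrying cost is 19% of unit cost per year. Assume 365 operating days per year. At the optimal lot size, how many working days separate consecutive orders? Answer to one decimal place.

Annual demand D = 291 × 12 = 3,492.
Holding cost H = 0.19 × €108.00 = €20.5200 per unit per year.
EOQ = √(2DS/H) = √(2 × 3,492 × 314 / 20.52) ≈ 326.91.
Cycle time = Q*/D × 365 = 326.91 / 3,492 × 365 ≈ 34.170 days.

T ≈ 34.2 days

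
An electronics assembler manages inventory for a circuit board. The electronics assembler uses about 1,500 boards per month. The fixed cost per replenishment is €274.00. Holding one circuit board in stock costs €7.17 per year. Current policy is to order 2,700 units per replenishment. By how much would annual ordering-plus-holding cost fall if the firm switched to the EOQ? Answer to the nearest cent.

Extra cost ≈ €3,096.36 per year

Annual demand D = 1,500 × 12 = 18,000.
EOQ = √(2DS/H) = √(2 × 18,000 × 274 / 7.17) ≈ 1172.92.
Cost at Q* = (D/Q*)S + (Q*/2)H = √(2DSH) ≈ €8,409.81.
Cost at Q = 2,700: (18,000/2,700)×274 + (2,700/2)×7.17 = €1,826.67 + €9,679.50 = €11,506.17.
Excess = €11,506.17 − €8,409.81 = €3,096.36.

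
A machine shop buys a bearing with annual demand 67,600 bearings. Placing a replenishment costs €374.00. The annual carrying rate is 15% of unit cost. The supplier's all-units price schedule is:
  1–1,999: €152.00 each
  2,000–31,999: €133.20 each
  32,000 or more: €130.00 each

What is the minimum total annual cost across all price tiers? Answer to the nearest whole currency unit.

TC* ≈ €9,036,941

Holding cost per unit per year at price C is H = 0.15·C.
For each price level, check whether its EOQ is feasible; otherwise the best quantity at that price is the breakpoint.
EOQ at €152.00 = 1489.2 (feasible in tier 1): TC = 67,600×€152.00 + (67,600/1489.2)×374 + (1489.2/2)×0.15×€152.00 = €10,309,154.05.
EOQ at €133.20 = 1590.8 < 2000, so use break Q=2000: TC = 67,600×€133.20 + (67,600/2000.0)×374 + (2000.0/2)×0.15×€133.20 = €9,036,941.20.
EOQ at €130.00 = 1610.3 < 32000, so use break Q=32000: TC = 67,600×€130.00 + (67,600/32000.0)×374 + (32000.0/2)×0.15×€130.00 = €9,100,790.07.
Lowest total cost among the candidates is at Q = 2000.0.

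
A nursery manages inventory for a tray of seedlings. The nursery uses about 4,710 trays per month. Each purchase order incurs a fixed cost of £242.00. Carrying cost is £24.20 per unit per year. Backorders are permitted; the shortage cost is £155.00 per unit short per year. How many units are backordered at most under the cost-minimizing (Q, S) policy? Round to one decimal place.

S* ≈ 154.4 trays

Annual demand D = 4,710 × 12 = 56,520.
With planned backorders, Q* = √(2DS/H) · √((H+B)/B).
√(2DS/H) = √(2 × 56,520 × 242 / 24.2) = 1063.203.
√((H+B)/B) = √((24.2+155)/155) = 1.0752.
Q* ≈ 1143.192.
S* = Q* · H/(H+B) = 1143.192 × 24.2/179.2 ≈ 154.382.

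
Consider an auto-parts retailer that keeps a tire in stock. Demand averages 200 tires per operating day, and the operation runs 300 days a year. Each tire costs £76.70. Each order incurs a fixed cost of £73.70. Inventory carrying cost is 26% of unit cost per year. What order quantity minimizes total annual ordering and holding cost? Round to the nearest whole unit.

Annual demand D = 200 × 300 = 60,000.
Holding cost H = 0.26 × £76.70 = £19.9420 per unit per year.
EOQ = √(2DS / H) = √(2 × 60,000 × 73.7 / 19.942).
= √(8,844,000 / 19.942) = √443,486.1097 ≈ 665.948.

Q* ≈ 666 tires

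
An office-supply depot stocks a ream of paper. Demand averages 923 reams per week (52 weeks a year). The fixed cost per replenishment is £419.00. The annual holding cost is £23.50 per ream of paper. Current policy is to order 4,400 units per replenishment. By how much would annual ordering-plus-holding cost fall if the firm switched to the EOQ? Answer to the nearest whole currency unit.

Extra cost ≈ £25,527 per year

Annual demand D = 923 × 52 = 47,996.
EOQ = √(2DS/H) = √(2 × 47,996 × 419 / 23.5) ≈ 1308.25.
Cost at Q* = (D/Q*)S + (Q*/2)H = √(2DSH) ≈ £30,743.86.
Cost at Q = 4,400: (47,996/4,400)×419 + (4,400/2)×23.5 = £4,570.53 + £51,700.00 = £56,270.53.
Excess = £56,270.53 − £30,743.86 = £25,526.66.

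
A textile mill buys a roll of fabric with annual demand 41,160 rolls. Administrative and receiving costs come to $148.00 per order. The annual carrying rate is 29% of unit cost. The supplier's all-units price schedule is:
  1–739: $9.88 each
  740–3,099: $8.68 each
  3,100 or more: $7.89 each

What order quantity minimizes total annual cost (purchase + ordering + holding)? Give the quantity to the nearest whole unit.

Holding cost per unit per year at price C is H = 0.29·C.
Evaluate total cost at each tier's feasible EOQ or, if the EOQ is below the tier, at the tier's minimum quantity.
Tier 1 ($9.88): EOQ = 2062.1 exceeds tier's upper bound 739, so this tier is dominated.
EOQ at $8.68 = 2200.0 (feasible in tier 2): TC = 41,160×$8.68 + (41,160/2200.0)×148 + (2200.0/2)×0.29×$8.68 = $362,806.67.
EOQ at $7.89 = 2307.5 < 3100, so use break Q=3100: TC = 41,160×$7.89 + (41,160/3100.0)×148 + (3100.0/2)×0.29×$7.89 = $330,264.01.
Lowest total cost is $330,264.01 at Q = 3100.0.

Q* ≈ 3,100 rolls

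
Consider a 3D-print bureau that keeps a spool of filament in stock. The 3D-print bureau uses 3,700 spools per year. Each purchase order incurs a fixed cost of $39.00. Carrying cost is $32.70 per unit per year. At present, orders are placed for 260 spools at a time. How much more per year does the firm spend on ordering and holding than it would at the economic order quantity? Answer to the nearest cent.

EOQ = √(2DS/H) = √(2 × 3,700 × 39 / 32.7) ≈ 93.95.
Cost at Q* = (D/Q*)S + (Q*/2)H = √(2DSH) ≈ $3,072.01.
Cost at Q = 260: (3,700/260)×39 + (260/2)×32.7 = $555.00 + $4,251.00 = $4,806.00.
Excess = $4,806.00 − $3,072.01 = $1,733.99.

Extra cost ≈ $1,733.99 per year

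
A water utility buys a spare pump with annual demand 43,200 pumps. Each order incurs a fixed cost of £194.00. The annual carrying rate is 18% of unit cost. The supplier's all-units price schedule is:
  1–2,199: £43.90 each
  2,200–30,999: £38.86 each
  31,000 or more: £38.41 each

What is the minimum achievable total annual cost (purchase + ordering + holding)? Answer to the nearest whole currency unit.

TC* ≈ £1,690,256

Holding cost per unit per year at price C is H = 0.18·C.
For each price level, check whether its EOQ is feasible; otherwise the best quantity at that price is the breakpoint.
EOQ at £43.90 = 1456.4 (feasible in tier 1): TC = 43,200×£43.90 + (43,200/1456.4)×194 + (1456.4/2)×0.18×£43.90 = £1,907,988.70.
EOQ at £38.86 = 1548.0 < 2200, so use break Q=2200: TC = 43,200×£38.86 + (43,200/2200.0)×194 + (2200.0/2)×0.18×£38.86 = £1,690,255.73.
EOQ at £38.41 = 1557.0 < 31000, so use break Q=31000: TC = 43,200×£38.41 + (43,200/31000.0)×194 + (31000.0/2)×0.18×£38.41 = £1,766,746.25.
Lowest total cost among the candidates is at Q = 2200.0.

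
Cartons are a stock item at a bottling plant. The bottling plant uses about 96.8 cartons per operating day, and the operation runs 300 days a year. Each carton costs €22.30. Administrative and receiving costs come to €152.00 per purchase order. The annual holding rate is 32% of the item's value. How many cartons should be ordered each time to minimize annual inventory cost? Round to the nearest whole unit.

Annual demand D = 96.8 × 300 = 29,040.
Holding cost H = 0.32 × €22.30 = €7.1360 per unit per year.
EOQ = √(2DS / H) = √(2 × 29,040 × 152 / 7.136).
= √(8,828,160 / 7.136) = √1,237,130.0448 ≈ 1112.263.

Q* ≈ 1,112 cartons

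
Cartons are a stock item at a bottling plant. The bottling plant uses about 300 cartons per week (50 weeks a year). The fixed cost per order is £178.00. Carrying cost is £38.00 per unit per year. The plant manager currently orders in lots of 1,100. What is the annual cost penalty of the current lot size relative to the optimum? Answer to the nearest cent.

Annual demand D = 300 × 50 = 15,000.
EOQ = √(2DS/H) = √(2 × 15,000 × 178 / 38) ≈ 374.87.
Cost at Q* = (D/Q*)S + (Q*/2)H = √(2DSH) ≈ £14,245.00.
Cost at Q = 1,100: (15,000/1,100)×178 + (1,100/2)×38 = £2,427.27 + £20,900.00 = £23,327.27.
Excess = £23,327.27 − £14,245.00 = £9,082.27.

Extra cost ≈ £9,082.27 per year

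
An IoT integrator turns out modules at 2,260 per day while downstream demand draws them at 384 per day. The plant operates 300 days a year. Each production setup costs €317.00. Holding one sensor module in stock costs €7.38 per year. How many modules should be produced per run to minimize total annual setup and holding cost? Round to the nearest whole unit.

Annual demand D = 384 × 300 = 115,200.
Production build-up factor (1 − d/p) = 1 − 384/2,260 = 0.8301.
Q* = √(2DS / (H(1 − d/p))) = √(2 × 115,200 × 317 / (7.38 × 0.8301)).
= √(73,036,800 / 6.1261) ≈ 3452.872.

Q* ≈ 3,453 modules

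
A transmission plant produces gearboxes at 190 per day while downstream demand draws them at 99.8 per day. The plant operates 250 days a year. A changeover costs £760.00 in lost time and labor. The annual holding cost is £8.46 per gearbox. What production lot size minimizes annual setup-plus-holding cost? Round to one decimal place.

Q* ≈ 3,072.9 gearboxes

Annual demand D = 99.8 × 250 = 24,950.
Production build-up factor (1 − d/p) = 1 − 99.8/190 = 0.4747.
Q* = √(2DS / (H(1 − d/p))) = √(2 × 24,950 × 760 / (8.46 × 0.4747)).
= √(37,924,000 / 4.0163) ≈ 3072.879.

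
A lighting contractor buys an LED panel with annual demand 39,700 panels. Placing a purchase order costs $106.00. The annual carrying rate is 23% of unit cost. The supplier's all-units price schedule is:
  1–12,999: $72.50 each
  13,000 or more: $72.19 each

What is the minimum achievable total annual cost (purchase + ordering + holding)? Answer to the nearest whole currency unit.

TC* ≈ $2,890,097

Holding cost per unit per year at price C is H = 0.23·C.
For each price level, check whether its EOQ is feasible; otherwise the best quantity at that price is the breakpoint.
EOQ at $72.50 = 710.4 (feasible in tier 1): TC = 39,700×$72.50 + (39,700/710.4)×106 + (710.4/2)×0.23×$72.50 = $2,890,096.66.
EOQ at $72.19 = 712.0 < 13000, so use break Q=13000: TC = 39,700×$72.19 + (39,700/13000.0)×106 + (13000.0/2)×0.23×$72.19 = $2,974,190.76.
Lowest total cost among the candidates is at Q = 710.4.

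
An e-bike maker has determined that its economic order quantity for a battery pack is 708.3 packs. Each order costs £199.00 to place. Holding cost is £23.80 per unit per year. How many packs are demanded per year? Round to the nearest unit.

Squaring Q* = √(2DS/H) gives Q*² = 2DS/H.
From Q* = √(2DS/H): D = Q*²H / (2S) = 708.3² × 23.8 / (2 × 199) = 30000.491.

D ≈ 30,000 packs per year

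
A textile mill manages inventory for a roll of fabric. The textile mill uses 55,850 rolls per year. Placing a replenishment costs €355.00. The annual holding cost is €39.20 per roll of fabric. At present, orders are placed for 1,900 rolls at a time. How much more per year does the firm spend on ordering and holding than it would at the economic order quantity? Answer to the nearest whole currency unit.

EOQ = √(2DS/H) = √(2 × 55,850 × 355 / 39.2) ≈ 1005.77.
Cost at Q* = (D/Q*)S + (Q*/2)H = √(2DSH) ≈ €39,426.10.
Cost at Q = 1,900: (55,850/1,900)×355 + (1,900/2)×39.2 = €10,435.13 + €37,240.00 = €47,675.13.
Excess = €47,675.13 − €39,426.10 = €8,249.03.

Extra cost ≈ €8,249 per year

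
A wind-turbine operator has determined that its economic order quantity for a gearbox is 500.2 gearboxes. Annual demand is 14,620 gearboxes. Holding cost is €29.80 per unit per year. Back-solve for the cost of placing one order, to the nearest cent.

S ≈ €254.99

Squaring Q* = √(2DS/H) gives Q*² = 2DS/H.
From Q* = √(2DS/H): S = Q*²H / (2D) = 500.2² × 29.8 / (2 × 14,620) = 254.9918.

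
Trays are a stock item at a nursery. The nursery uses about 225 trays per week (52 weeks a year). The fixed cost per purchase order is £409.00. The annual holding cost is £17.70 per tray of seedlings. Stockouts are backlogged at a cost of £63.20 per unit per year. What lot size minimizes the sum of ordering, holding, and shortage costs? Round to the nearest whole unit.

Q* ≈ 832 trays

Annual demand D = 225 × 52 = 11,700.
With planned backorders, Q* = √(2DS/H) · √((H+B)/B).
√(2DS/H) = √(2 × 11,700 × 409 / 17.7) = 735.331.
√((H+B)/B) = √((17.7+63.2)/63.2) = 1.1314.
Q* ≈ 831.953.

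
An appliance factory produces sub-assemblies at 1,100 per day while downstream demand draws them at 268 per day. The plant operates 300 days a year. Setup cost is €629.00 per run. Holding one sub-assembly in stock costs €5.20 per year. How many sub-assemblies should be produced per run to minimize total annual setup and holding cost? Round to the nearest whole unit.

Annual demand D = 268 × 300 = 80,400.
Production build-up factor (1 − d/p) = 1 − 268/1,100 = 0.7564.
Q* = √(2DS / (H(1 − d/p))) = √(2 × 80,400 × 629 / (5.2 × 0.7564)).
= √(101,143,200 / 3.9331) ≈ 5071.090.

Q* ≈ 5,071 sub-assemblies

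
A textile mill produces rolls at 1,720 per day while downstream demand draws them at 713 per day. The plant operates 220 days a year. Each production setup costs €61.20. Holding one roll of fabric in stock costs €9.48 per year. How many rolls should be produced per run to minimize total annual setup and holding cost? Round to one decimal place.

Annual demand D = 713 × 220 = 156,860.
Production build-up factor (1 − d/p) = 1 − 713/1,720 = 0.5855.
Q* = √(2DS / (H(1 − d/p))) = √(2 × 156,860 × 61.2 / (9.48 × 0.5855)).
= √(19,199,664 / 5.5502) ≈ 1859.911.

Q* ≈ 1,859.9 rolls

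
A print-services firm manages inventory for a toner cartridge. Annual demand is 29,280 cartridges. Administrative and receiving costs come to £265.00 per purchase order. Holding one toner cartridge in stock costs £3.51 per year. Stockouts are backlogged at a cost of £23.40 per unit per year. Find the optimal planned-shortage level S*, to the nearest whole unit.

S* ≈ 294 cartridges

With planned backorders, Q* = √(2DS/H) · √((H+B)/B).
√(2DS/H) = √(2 × 29,280 × 265 / 3.51) = 2102.664.
√((H+B)/B) = √((3.51+23.4)/23.4) = 1.0724.
Q* ≈ 2254.856.
S* = Q* · H/(H+B) = 2254.856 × 3.51/26.91 ≈ 294.112.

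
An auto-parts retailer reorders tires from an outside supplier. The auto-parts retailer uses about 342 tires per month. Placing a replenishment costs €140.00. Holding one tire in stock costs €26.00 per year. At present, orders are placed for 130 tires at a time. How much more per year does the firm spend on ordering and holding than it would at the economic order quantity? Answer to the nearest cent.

Annual demand D = 342 × 12 = 4,104.
EOQ = √(2DS/H) = √(2 × 4,104 × 140 / 26) ≈ 210.23.
Cost at Q* = (D/Q*)S + (Q*/2)H = √(2DSH) ≈ €5,466.00.
Cost at Q = 130: (4,104/130)×140 + (130/2)×26 = €4,419.69 + €1,690.00 = €6,109.69.
Excess = €6,109.69 − €5,466.00 = €643.70.

Extra cost ≈ €643.70 per year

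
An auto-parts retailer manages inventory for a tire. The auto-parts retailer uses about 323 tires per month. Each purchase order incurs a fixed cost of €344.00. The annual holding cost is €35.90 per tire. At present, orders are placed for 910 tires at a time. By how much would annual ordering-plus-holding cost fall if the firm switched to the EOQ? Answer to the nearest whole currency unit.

Extra cost ≈ €8,015 per year

Annual demand D = 323 × 12 = 3,876.
EOQ = √(2DS/H) = √(2 × 3,876 × 344 / 35.9) ≈ 272.55.
Cost at Q* = (D/Q*)S + (Q*/2)H = √(2DSH) ≈ €9,784.38.
Cost at Q = 910: (3,876/910)×344 + (910/2)×35.9 = €1,465.21 + €16,334.50 = €17,799.71.
Excess = €17,799.71 − €9,784.38 = €8,015.33.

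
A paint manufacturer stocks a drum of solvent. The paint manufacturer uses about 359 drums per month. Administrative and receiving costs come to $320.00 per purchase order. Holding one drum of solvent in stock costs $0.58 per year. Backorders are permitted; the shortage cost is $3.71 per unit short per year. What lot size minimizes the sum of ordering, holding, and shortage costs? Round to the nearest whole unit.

Annual demand D = 359 × 12 = 4,308.
With planned backorders, Q* = √(2DS/H) · √((H+B)/B).
√(2DS/H) = √(2 × 4,308 × 320 / 0.58) = 2180.288.
√((H+B)/B) = √((0.58+3.71)/3.71) = 1.0753.
Q* ≈ 2344.529.

Q* ≈ 2,345 drums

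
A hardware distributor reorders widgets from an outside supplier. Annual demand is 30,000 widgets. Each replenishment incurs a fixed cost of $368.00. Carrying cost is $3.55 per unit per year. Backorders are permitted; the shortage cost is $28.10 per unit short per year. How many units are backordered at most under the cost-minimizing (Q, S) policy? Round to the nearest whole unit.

With planned backorders, Q* = √(2DS/H) · √((H+B)/B).
√(2DS/H) = √(2 × 30,000 × 368 / 3.55) = 2493.936.
√((H+B)/B) = √((3.55+28.1)/28.1) = 1.0613.
Q* ≈ 2646.787.
S* = Q* · H/(H+B) = 2646.787 × 3.55/31.65 ≈ 296.875.

S* ≈ 297 widgets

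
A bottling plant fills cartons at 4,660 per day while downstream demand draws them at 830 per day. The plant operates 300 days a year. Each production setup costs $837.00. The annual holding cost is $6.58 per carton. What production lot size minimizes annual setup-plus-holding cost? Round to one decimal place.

Annual demand D = 830 × 300 = 249,000.
Production build-up factor (1 − d/p) = 1 − 830/4,660 = 0.8219.
Q* = √(2DS / (H(1 − d/p))) = √(2 × 249,000 × 837 / (6.58 × 0.8219)).
= √(416,826,000 / 5.408) ≈ 8779.262.

Q* ≈ 8,779.3 cartons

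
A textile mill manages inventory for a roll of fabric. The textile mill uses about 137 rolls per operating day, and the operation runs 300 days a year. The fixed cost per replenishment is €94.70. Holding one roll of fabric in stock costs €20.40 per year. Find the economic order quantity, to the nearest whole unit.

Q* ≈ 618 rolls

Annual demand D = 137 × 300 = 41,100.
EOQ = √(2DS / H) = √(2 × 41,100 × 94.7 / 20.4).
= √(7,784,340 / 20.4) = √381,585.2941 ≈ 617.726.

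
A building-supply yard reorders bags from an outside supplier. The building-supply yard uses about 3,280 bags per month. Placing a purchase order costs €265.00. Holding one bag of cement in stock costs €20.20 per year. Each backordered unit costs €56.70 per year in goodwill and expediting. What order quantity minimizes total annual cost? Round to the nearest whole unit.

Annual demand D = 3,280 × 12 = 39,360.
With planned backorders, Q* = √(2DS/H) · √((H+B)/B).
√(2DS/H) = √(2 × 39,360 × 265 / 20.2) = 1016.225.
√((H+B)/B) = √((20.2+56.7)/56.7) = 1.1646.
Q* ≈ 1183.481.

Q* ≈ 1,183 bags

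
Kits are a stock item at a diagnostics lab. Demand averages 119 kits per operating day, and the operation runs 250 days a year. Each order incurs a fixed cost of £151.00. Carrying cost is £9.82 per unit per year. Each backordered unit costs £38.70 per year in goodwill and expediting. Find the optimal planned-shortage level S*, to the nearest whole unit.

Annual demand D = 119 × 250 = 29,750.
With planned backorders, Q* = √(2DS/H) · √((H+B)/B).
√(2DS/H) = √(2 × 29,750 × 151 / 9.82) = 956.514.
√((H+B)/B) = √((9.82+38.7)/38.7) = 1.1197.
Q* ≈ 1071.016.
S* = Q* · H/(H+B) = 1071.016 × 9.82/48.52 ≈ 216.764.

S* ≈ 217 kits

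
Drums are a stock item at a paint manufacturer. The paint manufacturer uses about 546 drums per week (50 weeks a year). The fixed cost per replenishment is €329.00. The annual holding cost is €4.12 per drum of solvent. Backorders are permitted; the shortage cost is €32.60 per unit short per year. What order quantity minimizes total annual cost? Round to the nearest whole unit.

Q* ≈ 2,216 drums

Annual demand D = 546 × 50 = 27,300.
With planned backorders, Q* = √(2DS/H) · √((H+B)/B).
√(2DS/H) = √(2 × 27,300 × 329 / 4.12) = 2088.073.
√((H+B)/B) = √((4.12+32.6)/32.6) = 1.0613.
Q* ≈ 2216.094.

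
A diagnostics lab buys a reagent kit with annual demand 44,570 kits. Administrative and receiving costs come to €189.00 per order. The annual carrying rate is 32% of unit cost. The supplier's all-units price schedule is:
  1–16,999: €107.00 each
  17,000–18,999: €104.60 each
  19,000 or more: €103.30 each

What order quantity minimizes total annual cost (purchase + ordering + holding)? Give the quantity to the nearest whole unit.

Q* ≈ 701 kits

Holding cost per unit per year at price C is H = 0.32·C.
Candidates are each tier's EOQ (if it falls in that tier) and each price-break quantity.
EOQ at €107.00 = 701.5 (feasible in tier 1): TC = 44,570×€107.00 + (44,570/701.5)×189 + (701.5/2)×0.32×€107.00 = €4,793,007.85.
EOQ at €104.60 = 709.5 < 17000, so use break Q=17000: TC = 44,570×€104.60 + (44,570/17000.0)×189 + (17000.0/2)×0.32×€104.60 = €4,947,029.51.
EOQ at €103.30 = 713.9 < 19000, so use break Q=19000: TC = 44,570×€103.30 + (44,570/19000.0)×189 + (19000.0/2)×0.32×€103.30 = €4,918,556.35.
Lowest total cost is €4,793,007.85 at Q = 701.5.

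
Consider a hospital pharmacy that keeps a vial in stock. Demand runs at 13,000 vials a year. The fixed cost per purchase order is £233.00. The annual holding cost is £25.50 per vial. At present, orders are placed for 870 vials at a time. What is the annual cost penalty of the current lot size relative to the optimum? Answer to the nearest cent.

Extra cost ≈ £2,145.15 per year

EOQ = √(2DS/H) = √(2 × 13,000 × 233 / 25.5) ≈ 487.41.
Cost at Q* = (D/Q*)S + (Q*/2)H = √(2DSH) ≈ £12,428.96.
Cost at Q = 870: (13,000/870)×233 + (870/2)×25.5 = £3,481.61 + £11,092.50 = £14,574.11.
Excess = £14,574.11 − £12,428.96 = £2,145.15.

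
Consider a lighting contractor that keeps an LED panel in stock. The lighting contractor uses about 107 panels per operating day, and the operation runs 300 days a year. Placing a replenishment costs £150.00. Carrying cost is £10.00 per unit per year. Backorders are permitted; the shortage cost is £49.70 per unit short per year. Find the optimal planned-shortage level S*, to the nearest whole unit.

Annual demand D = 107 × 300 = 32,100.
With planned backorders, Q* = √(2DS/H) · √((H+B)/B).
√(2DS/H) = √(2 × 32,100 × 150 / 10) = 981.326.
√((H+B)/B) = √((10+49.7)/49.7) = 1.0960.
Q* ≈ 1075.529.
S* = Q* · H/(H+B) = 1075.529 × 10/59.7 ≈ 180.156.

S* ≈ 180 panels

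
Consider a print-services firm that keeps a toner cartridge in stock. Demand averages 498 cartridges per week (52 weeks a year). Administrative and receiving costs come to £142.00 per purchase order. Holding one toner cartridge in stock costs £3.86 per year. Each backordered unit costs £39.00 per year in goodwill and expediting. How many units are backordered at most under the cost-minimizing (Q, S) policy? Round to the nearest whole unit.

Annual demand D = 498 × 52 = 25,896.
With planned backorders, Q* = √(2DS/H) · √((H+B)/B).
√(2DS/H) = √(2 × 25,896 × 142 / 3.86) = 1380.327.
√((H+B)/B) = √((3.86+39)/39) = 1.0483.
Q* ≈ 1447.024.
S* = Q* · H/(H+B) = 1447.024 × 3.86/42.86 ≈ 130.320.

S* ≈ 130 cartridges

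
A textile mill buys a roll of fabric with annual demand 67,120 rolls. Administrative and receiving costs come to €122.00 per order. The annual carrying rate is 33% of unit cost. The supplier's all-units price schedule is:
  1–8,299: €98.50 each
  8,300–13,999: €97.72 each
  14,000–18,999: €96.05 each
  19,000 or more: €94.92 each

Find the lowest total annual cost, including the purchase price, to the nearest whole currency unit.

TC* ≈ €6,634,393

Holding cost per unit per year at price C is H = 0.33·C.
Evaluate total cost at each tier's feasible EOQ or, if the EOQ is below the tier, at the tier's minimum quantity.
EOQ at €98.50 = 709.8 (feasible in tier 1): TC = 67,120×€98.50 + (67,120/709.8)×122 + (709.8/2)×0.33×€98.50 = €6,634,392.57.
EOQ at €97.72 = 712.6 < 8300, so use break Q=8300: TC = 67,120×€97.72 + (67,120/8300.0)×122 + (8300.0/2)×0.33×€97.72 = €6,693,780.52.
EOQ at €96.05 = 718.8 < 14000, so use break Q=14000: TC = 67,120×€96.05 + (67,120/14000.0)×122 + (14000.0/2)×0.33×€96.05 = €6,669,336.40.
EOQ at €94.92 = 723.1 < 19000, so use break Q=19000: TC = 67,120×€94.92 + (67,120/19000.0)×122 + (19000.0/2)×0.33×€94.92 = €6,669,035.58.
Lowest total cost among the candidates is at Q = 709.8.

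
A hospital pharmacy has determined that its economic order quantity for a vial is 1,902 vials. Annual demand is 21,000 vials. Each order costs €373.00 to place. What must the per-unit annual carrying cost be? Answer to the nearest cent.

H ≈ €4.33

Squaring Q* = √(2DS/H) gives Q*² = 2DS/H.
From Q* = √(2DS/H): H = 2DS / Q*² = 2 × 21,000 × 373 / 1,902² = 4.3305.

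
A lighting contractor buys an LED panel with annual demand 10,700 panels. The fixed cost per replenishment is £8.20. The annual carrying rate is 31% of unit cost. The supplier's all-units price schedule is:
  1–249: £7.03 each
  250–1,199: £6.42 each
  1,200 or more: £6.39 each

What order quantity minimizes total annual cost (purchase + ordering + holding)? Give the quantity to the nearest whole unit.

Q* ≈ 297 panels

Holding cost per unit per year at price C is H = 0.31·C.
Evaluate total cost at each tier's feasible EOQ or, if the EOQ is below the tier, at the tier's minimum quantity.
Tier 1 (£7.03): EOQ = 283.8 exceeds tier's upper bound 249, so this tier is dominated.
EOQ at £6.42 = 296.9 (feasible in tier 2): TC = 10,700×£6.42 + (10,700/296.9)×8.2 + (296.9/2)×0.31×£6.42 = £69,284.97.
EOQ at £6.39 = 297.6 < 1200, so use break Q=1200: TC = 10,700×£6.39 + (10,700/1200.0)×8.2 + (1200.0/2)×0.31×£6.39 = £69,634.66.
Lowest total cost is £69,284.97 at Q = 296.9.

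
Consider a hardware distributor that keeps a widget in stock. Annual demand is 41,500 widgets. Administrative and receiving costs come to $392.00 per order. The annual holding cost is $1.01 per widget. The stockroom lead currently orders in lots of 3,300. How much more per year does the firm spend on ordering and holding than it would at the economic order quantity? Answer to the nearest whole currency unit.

EOQ = √(2DS/H) = √(2 × 41,500 × 392 / 1.01) ≈ 5675.73.
Cost at Q* = (D/Q*)S + (Q*/2)H = √(2DSH) ≈ $5,732.48.
Cost at Q = 3,300: (41,500/3,300)×392 + (3,300/2)×1.01 = $4,929.70 + $1,666.50 = $6,596.20.
Excess = $6,596.20 − $5,732.48 = $863.71.

Extra cost ≈ $864 per year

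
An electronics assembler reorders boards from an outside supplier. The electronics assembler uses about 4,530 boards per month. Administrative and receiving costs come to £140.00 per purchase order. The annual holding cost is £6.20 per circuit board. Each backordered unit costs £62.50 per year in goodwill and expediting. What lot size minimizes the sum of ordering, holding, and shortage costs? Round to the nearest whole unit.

Annual demand D = 4,530 × 12 = 54,360.
With planned backorders, Q* = √(2DS/H) · √((H+B)/B).
√(2DS/H) = √(2 × 54,360 × 140 / 6.2) = 1566.834.
√((H+B)/B) = √((6.2+62.5)/62.5) = 1.0484.
Q* ≈ 1642.711.

Q* ≈ 1,643 boards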